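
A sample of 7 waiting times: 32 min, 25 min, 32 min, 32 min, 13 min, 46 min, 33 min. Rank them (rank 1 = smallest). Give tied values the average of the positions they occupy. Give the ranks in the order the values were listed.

Sorted (ascending): 13, 25, 32, 32, 32, 33, 46
The 3 values of 32 occupy positions 3–5 → average rank 4.

4, 2, 4, 4, 1, 7, 6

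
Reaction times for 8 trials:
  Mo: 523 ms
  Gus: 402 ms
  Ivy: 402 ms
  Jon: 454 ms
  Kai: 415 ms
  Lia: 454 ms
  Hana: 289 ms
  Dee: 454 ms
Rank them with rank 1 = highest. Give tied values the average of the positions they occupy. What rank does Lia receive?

Sorted (descending): 523, 454, 454, 454, 415, 402, 402, 289
The 3 values of 454 occupy positions 2–4 → average rank 3.
The 2 values of 402 occupy positions 6–7 → average rank (6+7)/2 = 6.5.
Lia has value 454 ms → rank 3.

3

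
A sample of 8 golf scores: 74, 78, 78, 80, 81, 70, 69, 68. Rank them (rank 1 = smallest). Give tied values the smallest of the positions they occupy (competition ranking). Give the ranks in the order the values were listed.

4, 5, 5, 7, 8, 3, 2, 1

Sorted (ascending): 68, 69, 70, 74, 78, 78, 80, 81
The 2 values of 78 occupy positions 5–6 → each gets rank 5.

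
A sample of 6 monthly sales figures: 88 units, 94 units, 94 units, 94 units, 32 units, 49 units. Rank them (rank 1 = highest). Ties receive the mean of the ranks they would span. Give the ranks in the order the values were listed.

4, 2, 2, 2, 6, 5

Sorted (descending): 94, 94, 94, 88, 49, 32
The 3 values of 94 occupy positions 1–3 → average rank 2.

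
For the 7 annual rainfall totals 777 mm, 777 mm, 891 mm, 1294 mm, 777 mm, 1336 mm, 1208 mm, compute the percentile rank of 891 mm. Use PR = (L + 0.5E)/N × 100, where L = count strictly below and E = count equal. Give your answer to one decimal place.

50.0

N = 7.
Strictly below 891: 3. Equal to 891: 1.
PR = (3 + 0.5·1)/7 × 100 = 50.0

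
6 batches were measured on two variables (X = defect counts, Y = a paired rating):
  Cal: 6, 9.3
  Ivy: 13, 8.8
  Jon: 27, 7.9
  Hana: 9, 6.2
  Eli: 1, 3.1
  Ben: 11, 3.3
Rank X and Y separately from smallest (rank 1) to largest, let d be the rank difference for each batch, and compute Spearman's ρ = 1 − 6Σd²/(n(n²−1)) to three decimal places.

0.314

Ranks of variable 1: 2, 5, 6, 3, 1, 4
Ranks of variable 2: 6, 5, 4, 3, 1, 2
d = r₁ − r₂: -4, 0, 2, 0, 0, 2
d²: 16, 0, 4, 0, 0, 4; Σd² = 24
ρ = 1 − 6·24/(6·35) = 1 − 144/210 = 0.314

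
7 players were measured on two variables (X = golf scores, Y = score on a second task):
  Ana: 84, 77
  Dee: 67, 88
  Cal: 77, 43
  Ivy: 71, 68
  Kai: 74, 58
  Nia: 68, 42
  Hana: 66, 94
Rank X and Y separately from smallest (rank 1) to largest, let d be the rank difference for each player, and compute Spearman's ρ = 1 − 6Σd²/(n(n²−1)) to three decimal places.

Ranks of variable 1: 7, 2, 6, 4, 5, 3, 1
Ranks of variable 2: 5, 6, 2, 4, 3, 1, 7
d = r₁ − r₂: 2, -4, 4, 0, 2, 2, -6
d²: 4, 16, 16, 0, 4, 4, 36; Σd² = 80
ρ = 1 − 6·80/(7·48) = 1 − 480/336 = -0.429

-0.429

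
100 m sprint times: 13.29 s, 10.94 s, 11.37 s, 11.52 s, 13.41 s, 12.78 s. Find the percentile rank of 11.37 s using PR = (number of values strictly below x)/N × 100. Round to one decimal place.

16.7

N = 6.
Strictly below 11.37: 1. Equal to 11.37: 1.
PR = 1/6 × 100 = 16.7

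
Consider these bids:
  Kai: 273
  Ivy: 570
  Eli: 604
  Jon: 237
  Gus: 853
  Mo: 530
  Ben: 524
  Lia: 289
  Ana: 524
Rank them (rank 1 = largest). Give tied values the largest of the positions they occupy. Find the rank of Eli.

2

Sorted (descending): 853, 604, 570, 530, 524, 524, 289, 273, 237
The 2 values of 524 occupy positions 5–6 → each gets rank 6.
Eli has value 604 → rank 2.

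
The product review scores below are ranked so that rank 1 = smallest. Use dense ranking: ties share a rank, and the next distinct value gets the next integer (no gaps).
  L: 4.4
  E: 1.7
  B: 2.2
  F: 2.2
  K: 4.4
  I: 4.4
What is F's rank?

2

Sorted (ascending): 1.7, 2.2, 2.2, 4.4, 4.4, 4.4
The 2 values of 2.2 share dense rank 2.
The 3 values of 4.4 share dense rank 3.
Remaining distinct values take the next consecutive integers.
F has value 2.2 → rank 2.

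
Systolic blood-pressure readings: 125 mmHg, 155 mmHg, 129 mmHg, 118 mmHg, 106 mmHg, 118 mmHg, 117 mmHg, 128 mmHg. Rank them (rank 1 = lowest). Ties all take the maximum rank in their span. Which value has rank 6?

Sorted (ascending): 106, 117, 118, 118, 125, 128, 129, 155
The 2 values of 118 occupy positions 3–4 → each gets rank 4.
Rank 6 → value 128.

128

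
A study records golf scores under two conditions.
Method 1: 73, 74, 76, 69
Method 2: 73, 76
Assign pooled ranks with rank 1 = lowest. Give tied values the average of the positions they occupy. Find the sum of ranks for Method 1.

Sorted (ascending): 69, 73, 73, 74, 76, 76
The 2 values of 73 occupy positions 2–3 → average rank (2+3)/2 = 2.5.
The 2 values of 76 occupy positions 5–6 → average rank (5+6)/2 = 5.5.
Method 1 values → pooled ranks: 73→2.5, 74→4, 76→5.5, 69→1
Rank sum = 2.5 + 4 + 5.5 + 1 = 13

13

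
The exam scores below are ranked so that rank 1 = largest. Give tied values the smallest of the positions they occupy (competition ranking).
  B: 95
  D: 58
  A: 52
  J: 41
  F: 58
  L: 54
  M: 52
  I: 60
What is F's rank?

Sorted (descending): 95, 60, 58, 58, 54, 52, 52, 41
The 2 values of 58 occupy positions 3–4 → each gets rank 3.
The 2 values of 52 occupy positions 6–7 → each gets rank 6.
F has value 58 → rank 3.

3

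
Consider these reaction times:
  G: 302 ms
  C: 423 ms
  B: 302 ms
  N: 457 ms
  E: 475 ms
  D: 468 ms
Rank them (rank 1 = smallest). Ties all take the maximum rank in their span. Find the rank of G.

Sorted (ascending): 302, 302, 423, 457, 468, 475
The 2 values of 302 occupy positions 1–2 → each gets rank 2.
G has value 302 ms → rank 2.

2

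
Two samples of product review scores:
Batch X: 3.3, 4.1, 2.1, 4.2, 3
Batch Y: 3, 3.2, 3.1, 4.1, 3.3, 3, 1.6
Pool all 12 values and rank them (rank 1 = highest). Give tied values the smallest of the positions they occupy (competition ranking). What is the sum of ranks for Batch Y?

Sorted (descending): 4.2, 4.1, 4.1, 3.3, 3.3, 3.2, 3.1, 3, 3, 3, 2.1, 1.6
The 2 values of 4.1 occupy positions 2–3 → each gets rank 2.
The 2 values of 3.3 occupy positions 4–5 → each gets rank 4.
The 3 values of 3 occupy positions 8–10 → each gets rank 8.
Batch Y values → pooled ranks: 3→8, 3.2→6, 3.1→7, 4.1→2, 3.3→4, 3→8, 1.6→12
Rank sum = 8 + 6 + 7 + 2 + 4 + 8 + 12 = 47

47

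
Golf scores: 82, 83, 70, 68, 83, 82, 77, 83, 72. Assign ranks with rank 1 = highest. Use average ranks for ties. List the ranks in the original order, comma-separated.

Sorted (descending): 83, 83, 83, 82, 82, 77, 72, 70, 68
The 3 values of 83 occupy positions 1–3 → average rank 2.
The 2 values of 82 occupy positions 4–5 → average rank (4+5)/2 = 4.5.

4.5, 2, 8, 9, 2, 4.5, 6, 2, 7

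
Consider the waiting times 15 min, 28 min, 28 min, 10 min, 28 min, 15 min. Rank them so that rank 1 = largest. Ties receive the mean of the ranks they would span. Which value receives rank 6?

Sorted (descending): 28, 28, 28, 15, 15, 10
The 3 values of 28 occupy positions 1–3 → average rank 2.
The 2 values of 15 occupy positions 4–5 → average rank (4+5)/2 = 4.5.
Rank 6 → value 10.

10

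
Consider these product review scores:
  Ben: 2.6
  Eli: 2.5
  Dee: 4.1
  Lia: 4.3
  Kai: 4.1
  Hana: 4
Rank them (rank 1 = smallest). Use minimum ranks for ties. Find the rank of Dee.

Sorted (ascending): 2.5, 2.6, 4, 4.1, 4.1, 4.3
The 2 values of 4.1 occupy positions 4–5 → each gets rank 4.
Dee has value 4.1 → rank 4.

4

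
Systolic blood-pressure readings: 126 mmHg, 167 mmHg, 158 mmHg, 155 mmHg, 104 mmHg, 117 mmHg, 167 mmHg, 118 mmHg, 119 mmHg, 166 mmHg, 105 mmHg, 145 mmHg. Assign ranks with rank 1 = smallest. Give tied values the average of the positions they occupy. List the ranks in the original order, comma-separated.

6, 11.5, 9, 8, 1, 3, 11.5, 4, 5, 10, 2, 7

Sorted (ascending): 104, 105, 117, 118, 119, 126, 145, 155, 158, 166, 167, 167
The 2 values of 167 occupy positions 11–12 → average rank (11+12)/2 = 11.5.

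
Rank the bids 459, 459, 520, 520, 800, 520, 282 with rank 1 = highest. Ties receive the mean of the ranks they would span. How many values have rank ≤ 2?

Sorted (descending): 800, 520, 520, 520, 459, 459, 282
The 3 values of 520 occupy positions 2–4 → average rank 3.
The 2 values of 459 occupy positions 5–6 → average rank (5+6)/2 = 5.5.
Ranks ≤ 2: {1} → 1 value.

1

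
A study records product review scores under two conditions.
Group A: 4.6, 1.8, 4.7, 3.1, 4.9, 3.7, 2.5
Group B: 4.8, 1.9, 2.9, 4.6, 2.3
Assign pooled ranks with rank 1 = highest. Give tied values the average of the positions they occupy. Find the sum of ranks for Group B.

35.5

Sorted (descending): 4.9, 4.8, 4.7, 4.6, 4.6, 3.7, 3.1, 2.9, 2.5, 2.3, 1.9, 1.8
The 2 values of 4.6 occupy positions 4–5 → average rank (4+5)/2 = 4.5.
Group B values → pooled ranks: 4.8→2, 1.9→11, 2.9→8, 4.6→4.5, 2.3→10
Rank sum = 2 + 11 + 8 + 4.5 + 10 = 35.5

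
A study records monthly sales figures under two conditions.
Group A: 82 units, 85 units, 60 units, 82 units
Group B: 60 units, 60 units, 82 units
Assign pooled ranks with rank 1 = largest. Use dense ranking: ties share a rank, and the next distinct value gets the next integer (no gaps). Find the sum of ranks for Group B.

8

Sorted (descending): 85, 82, 82, 82, 60, 60, 60
The 3 values of 82 share dense rank 2.
The 3 values of 60 share dense rank 3.
Remaining distinct values take the next consecutive integers.
Group B values → pooled ranks: 60→3, 60→3, 82→2
Rank sum = 3 + 3 + 2 = 8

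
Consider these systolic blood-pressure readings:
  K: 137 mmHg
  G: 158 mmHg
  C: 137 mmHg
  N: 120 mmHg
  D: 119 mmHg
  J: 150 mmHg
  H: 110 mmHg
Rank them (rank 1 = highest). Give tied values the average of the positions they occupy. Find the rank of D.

6

Sorted (descending): 158, 150, 137, 137, 120, 119, 110
The 2 values of 137 occupy positions 3–4 → average rank (3+4)/2 = 3.5.
D has value 119 mmHg → rank 6.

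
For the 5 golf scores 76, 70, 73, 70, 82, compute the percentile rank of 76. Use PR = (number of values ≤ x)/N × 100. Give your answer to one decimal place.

80.0

N = 5.
Strictly below 76: 3. Equal to 76: 1.
PR = 4/5 × 100 = 80.0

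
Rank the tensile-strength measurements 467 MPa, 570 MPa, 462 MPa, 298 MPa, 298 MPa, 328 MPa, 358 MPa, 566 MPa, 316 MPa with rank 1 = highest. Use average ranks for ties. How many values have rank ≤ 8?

7

Sorted (descending): 570, 566, 467, 462, 358, 328, 316, 298, 298
The 2 values of 298 occupy positions 8–9 → average rank (8+9)/2 = 8.5.
Ranks ≤ 8: {1, 2, 3, 4, 5, 6, 7} → 7 values.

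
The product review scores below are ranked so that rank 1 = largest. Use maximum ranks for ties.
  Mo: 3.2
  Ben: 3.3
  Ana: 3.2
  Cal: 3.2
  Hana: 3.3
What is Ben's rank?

Sorted (descending): 3.3, 3.3, 3.2, 3.2, 3.2
The 2 values of 3.3 occupy positions 1–2 → each gets rank 2.
The 3 values of 3.2 occupy positions 3–5 → each gets rank 5.
Ben has value 3.3 → rank 2.

2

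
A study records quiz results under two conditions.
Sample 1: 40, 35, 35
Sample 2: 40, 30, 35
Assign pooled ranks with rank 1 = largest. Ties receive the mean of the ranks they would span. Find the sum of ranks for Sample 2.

Sorted (descending): 40, 40, 35, 35, 35, 30
The 2 values of 40 occupy positions 1–2 → average rank (1+2)/2 = 1.5.
The 3 values of 35 occupy positions 3–5 → average rank 4.
Sample 2 values → pooled ranks: 40→1.5, 30→6, 35→4
Rank sum = 1.5 + 6 + 4 = 11.5

11.5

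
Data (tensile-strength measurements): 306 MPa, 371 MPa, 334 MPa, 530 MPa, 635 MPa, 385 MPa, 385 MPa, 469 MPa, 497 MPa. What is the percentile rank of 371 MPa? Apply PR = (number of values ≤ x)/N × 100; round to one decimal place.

33.3

N = 9.
Strictly below 371: 2. Equal to 371: 1.
PR = 3/9 × 100 = 33.3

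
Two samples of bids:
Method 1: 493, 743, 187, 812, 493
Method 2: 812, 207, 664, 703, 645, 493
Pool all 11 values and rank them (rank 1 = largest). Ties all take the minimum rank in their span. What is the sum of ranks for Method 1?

Sorted (descending): 812, 812, 743, 703, 664, 645, 493, 493, 493, 207, 187
The 2 values of 812 occupy positions 1–2 → each gets rank 1.
The 3 values of 493 occupy positions 7–9 → each gets rank 7.
Method 1 values → pooled ranks: 493→7, 743→3, 187→11, 812→1, 493→7
Rank sum = 7 + 3 + 11 + 1 + 7 = 29

29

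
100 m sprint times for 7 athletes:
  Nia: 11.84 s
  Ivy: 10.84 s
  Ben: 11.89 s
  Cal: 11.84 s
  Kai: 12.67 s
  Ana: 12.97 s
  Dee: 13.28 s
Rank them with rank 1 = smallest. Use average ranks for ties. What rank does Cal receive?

2.5

Sorted (ascending): 10.84, 11.84, 11.84, 11.89, 12.67, 12.97, 13.28
The 2 values of 11.84 occupy positions 2–3 → average rank (2+3)/2 = 2.5.
Cal has value 11.84 s → rank 2.5.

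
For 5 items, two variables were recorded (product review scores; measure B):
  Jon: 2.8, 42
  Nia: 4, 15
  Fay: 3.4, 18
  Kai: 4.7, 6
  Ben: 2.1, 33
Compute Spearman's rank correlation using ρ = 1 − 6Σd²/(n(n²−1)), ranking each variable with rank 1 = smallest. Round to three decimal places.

-0.900

Ranks of variable 1: 2, 4, 3, 5, 1
Ranks of variable 2: 5, 2, 3, 1, 4
d = r₁ − r₂: -3, 2, 0, 4, -3
d²: 9, 4, 0, 16, 9; Σd² = 38
ρ = 1 − 6·38/(5·24) = 1 − 228/120 = -0.900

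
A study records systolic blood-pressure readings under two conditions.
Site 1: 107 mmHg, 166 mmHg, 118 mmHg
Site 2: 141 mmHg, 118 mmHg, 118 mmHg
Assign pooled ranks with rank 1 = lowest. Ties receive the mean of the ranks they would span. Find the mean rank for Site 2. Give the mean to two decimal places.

3.67

Sorted (ascending): 107, 118, 118, 118, 141, 166
The 3 values of 118 occupy positions 2–4 → average rank 3.
Site 2 values → pooled ranks: 141→5, 118→3, 118→3
Mean rank = (5 + 3 + 3) / 3 = 3.67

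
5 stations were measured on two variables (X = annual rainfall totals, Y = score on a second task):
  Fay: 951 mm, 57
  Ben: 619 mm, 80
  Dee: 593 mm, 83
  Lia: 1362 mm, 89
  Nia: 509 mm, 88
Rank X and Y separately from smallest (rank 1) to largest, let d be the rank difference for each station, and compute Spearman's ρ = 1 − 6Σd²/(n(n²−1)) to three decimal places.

Ranks of variable 1: 4, 3, 2, 5, 1
Ranks of variable 2: 1, 2, 3, 5, 4
d = r₁ − r₂: 3, 1, -1, 0, -3
d²: 9, 1, 1, 0, 9; Σd² = 20
ρ = 1 − 6·20/(5·24) = 1 − 120/120 = 0.000

0.000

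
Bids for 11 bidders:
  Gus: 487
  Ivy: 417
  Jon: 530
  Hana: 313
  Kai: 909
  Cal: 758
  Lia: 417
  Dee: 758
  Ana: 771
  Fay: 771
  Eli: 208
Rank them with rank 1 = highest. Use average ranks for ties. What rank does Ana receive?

Sorted (descending): 909, 771, 771, 758, 758, 530, 487, 417, 417, 313, 208
The 2 values of 771 occupy positions 2–3 → average rank (2+3)/2 = 2.5.
The 2 values of 758 occupy positions 4–5 → average rank (4+5)/2 = 4.5.
The 2 values of 417 occupy positions 8–9 → average rank (8+9)/2 = 8.5.
Ana has value 771 → rank 2.5.

2.5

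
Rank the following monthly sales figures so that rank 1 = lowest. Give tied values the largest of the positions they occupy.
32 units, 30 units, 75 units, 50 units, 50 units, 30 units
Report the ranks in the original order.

Sorted (ascending): 30, 30, 32, 50, 50, 75
The 2 values of 30 occupy positions 1–2 → each gets rank 2.
The 2 values of 50 occupy positions 4–5 → each gets rank 5.

3, 2, 6, 5, 5, 2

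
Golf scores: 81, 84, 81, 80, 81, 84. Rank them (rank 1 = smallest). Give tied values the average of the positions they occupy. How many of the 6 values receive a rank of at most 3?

Sorted (ascending): 80, 81, 81, 81, 84, 84
The 3 values of 81 occupy positions 2–4 → average rank 3.
The 2 values of 84 occupy positions 5–6 → average rank (5+6)/2 = 5.5.
Ranks ≤ 3: {1, 3, 3, 3} → 4 values.

4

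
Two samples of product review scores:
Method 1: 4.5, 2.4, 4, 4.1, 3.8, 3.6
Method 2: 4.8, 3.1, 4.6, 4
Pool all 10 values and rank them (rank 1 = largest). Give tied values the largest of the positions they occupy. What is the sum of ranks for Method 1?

Sorted (descending): 4.8, 4.6, 4.5, 4.1, 4, 4, 3.8, 3.6, 3.1, 2.4
The 2 values of 4 occupy positions 5–6 → each gets rank 6.
Method 1 values → pooled ranks: 4.5→3, 2.4→10, 4→6, 4.1→4, 3.8→7, 3.6→8
Rank sum = 3 + 10 + 6 + 4 + 7 + 8 = 38

38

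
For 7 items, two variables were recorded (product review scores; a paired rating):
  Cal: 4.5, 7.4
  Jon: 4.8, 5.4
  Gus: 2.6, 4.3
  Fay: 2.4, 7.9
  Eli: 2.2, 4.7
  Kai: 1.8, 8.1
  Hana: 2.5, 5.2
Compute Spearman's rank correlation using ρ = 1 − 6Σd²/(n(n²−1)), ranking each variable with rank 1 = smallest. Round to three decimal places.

-0.286

Ranks of variable 1: 6, 7, 5, 3, 2, 1, 4
Ranks of variable 2: 5, 4, 1, 6, 2, 7, 3
d = r₁ − r₂: 1, 3, 4, -3, 0, -6, 1
d²: 1, 9, 16, 9, 0, 36, 1; Σd² = 72
ρ = 1 − 6·72/(7·48) = 1 − 432/336 = -0.286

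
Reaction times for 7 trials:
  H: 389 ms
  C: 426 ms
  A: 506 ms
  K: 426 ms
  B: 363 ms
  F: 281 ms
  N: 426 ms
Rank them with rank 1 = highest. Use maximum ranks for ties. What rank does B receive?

6

Sorted (descending): 506, 426, 426, 426, 389, 363, 281
The 3 values of 426 occupy positions 2–4 → each gets rank 4.
B has value 363 ms → rank 6.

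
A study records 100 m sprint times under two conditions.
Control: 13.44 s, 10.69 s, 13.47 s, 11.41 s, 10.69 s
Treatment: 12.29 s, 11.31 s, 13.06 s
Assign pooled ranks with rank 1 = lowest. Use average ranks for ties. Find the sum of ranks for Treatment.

Sorted (ascending): 10.69, 10.69, 11.31, 11.41, 12.29, 13.06, 13.44, 13.47
The 2 values of 10.69 occupy positions 1–2 → average rank (1+2)/2 = 1.5.
Treatment values → pooled ranks: 12.29→5, 11.31→3, 13.06→6
Rank sum = 5 + 3 + 6 = 14

14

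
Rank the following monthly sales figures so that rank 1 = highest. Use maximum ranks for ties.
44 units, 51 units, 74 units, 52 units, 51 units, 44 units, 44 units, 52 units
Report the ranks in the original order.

8, 5, 1, 3, 5, 8, 8, 3

Sorted (descending): 74, 52, 52, 51, 51, 44, 44, 44
The 2 values of 52 occupy positions 2–3 → each gets rank 3.
The 2 values of 51 occupy positions 4–5 → each gets rank 5.
The 3 values of 44 occupy positions 6–8 → each gets rank 8.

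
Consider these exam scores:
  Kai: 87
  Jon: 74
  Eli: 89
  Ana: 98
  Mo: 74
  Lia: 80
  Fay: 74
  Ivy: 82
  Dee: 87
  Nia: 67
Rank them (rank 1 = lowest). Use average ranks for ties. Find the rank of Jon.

Sorted (ascending): 67, 74, 74, 74, 80, 82, 87, 87, 89, 98
The 3 values of 74 occupy positions 2–4 → average rank 3.
The 2 values of 87 occupy positions 7–8 → average rank (7+8)/2 = 7.5.
Jon has value 74 → rank 3.

3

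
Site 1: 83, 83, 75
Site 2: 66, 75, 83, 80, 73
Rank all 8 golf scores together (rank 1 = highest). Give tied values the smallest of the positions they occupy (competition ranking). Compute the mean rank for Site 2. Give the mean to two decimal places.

5.00

Sorted (descending): 83, 83, 83, 80, 75, 75, 73, 66
The 3 values of 83 occupy positions 1–3 → each gets rank 1.
The 2 values of 75 occupy positions 5–6 → each gets rank 5.
Site 2 values → pooled ranks: 66→8, 75→5, 83→1, 80→4, 73→7
Mean rank = (8 + 5 + 1 + 4 + 7) / 5 = 5.00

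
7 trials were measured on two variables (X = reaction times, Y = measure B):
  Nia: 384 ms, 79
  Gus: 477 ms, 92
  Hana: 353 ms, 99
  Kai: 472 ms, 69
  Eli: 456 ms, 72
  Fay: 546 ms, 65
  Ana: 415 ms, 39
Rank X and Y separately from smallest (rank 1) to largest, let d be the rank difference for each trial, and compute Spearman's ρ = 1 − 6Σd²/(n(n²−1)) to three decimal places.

-0.393

Ranks of variable 1: 2, 6, 1, 5, 4, 7, 3
Ranks of variable 2: 5, 6, 7, 3, 4, 2, 1
d = r₁ − r₂: -3, 0, -6, 2, 0, 5, 2
d²: 9, 0, 36, 4, 0, 25, 4; Σd² = 78
ρ = 1 − 6·78/(7·48) = 1 − 468/336 = -0.393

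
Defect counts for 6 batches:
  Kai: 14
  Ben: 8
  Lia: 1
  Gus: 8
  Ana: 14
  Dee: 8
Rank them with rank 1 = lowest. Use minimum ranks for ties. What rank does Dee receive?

Sorted (ascending): 1, 8, 8, 8, 14, 14
The 3 values of 8 occupy positions 2–4 → each gets rank 2.
The 2 values of 14 occupy positions 5–6 → each gets rank 5.
Dee has value 8 → rank 2.

2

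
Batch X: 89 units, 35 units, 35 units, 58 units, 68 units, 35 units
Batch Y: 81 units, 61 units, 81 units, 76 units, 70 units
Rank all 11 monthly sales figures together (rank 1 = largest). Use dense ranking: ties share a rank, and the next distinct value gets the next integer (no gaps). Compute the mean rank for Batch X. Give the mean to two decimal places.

Sorted (descending): 89, 81, 81, 76, 70, 68, 61, 58, 35, 35, 35
The 2 values of 81 share dense rank 2.
The 3 values of 35 share dense rank 8.
Remaining distinct values take the next consecutive integers.
Batch X values → pooled ranks: 89→1, 35→8, 35→8, 58→7, 68→5, 35→8
Mean rank = (1 + 8 + 8 + 7 + 5 + 8) / 6 = 6.17

6.17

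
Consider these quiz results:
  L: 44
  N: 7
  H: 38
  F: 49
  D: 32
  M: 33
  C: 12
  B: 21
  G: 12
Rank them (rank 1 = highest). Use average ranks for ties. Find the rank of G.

7.5

Sorted (descending): 49, 44, 38, 33, 32, 21, 12, 12, 7
The 2 values of 12 occupy positions 7–8 → average rank (7+8)/2 = 7.5.
G has value 12 → rank 7.5.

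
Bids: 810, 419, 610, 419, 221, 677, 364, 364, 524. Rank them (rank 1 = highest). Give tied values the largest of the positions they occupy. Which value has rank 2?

Sorted (descending): 810, 677, 610, 524, 419, 419, 364, 364, 221
The 2 values of 419 occupy positions 5–6 → each gets rank 6.
The 2 values of 364 occupy positions 7–8 → each gets rank 8.
Rank 2 → value 677.

677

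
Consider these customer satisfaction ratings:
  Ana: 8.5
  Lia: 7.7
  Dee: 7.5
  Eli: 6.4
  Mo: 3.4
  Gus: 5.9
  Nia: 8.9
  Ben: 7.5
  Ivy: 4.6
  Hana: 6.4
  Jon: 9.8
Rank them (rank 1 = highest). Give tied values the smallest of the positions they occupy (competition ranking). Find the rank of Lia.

4

Sorted (descending): 9.8, 8.9, 8.5, 7.7, 7.5, 7.5, 6.4, 6.4, 5.9, 4.6, 3.4
The 2 values of 7.5 occupy positions 5–6 → each gets rank 5.
The 2 values of 6.4 occupy positions 7–8 → each gets rank 7.
Lia has value 7.7 → rank 4.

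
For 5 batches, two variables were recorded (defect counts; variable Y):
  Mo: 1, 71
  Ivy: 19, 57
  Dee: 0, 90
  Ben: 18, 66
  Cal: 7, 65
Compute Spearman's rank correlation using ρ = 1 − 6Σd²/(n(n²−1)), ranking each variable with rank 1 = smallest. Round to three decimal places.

Ranks of variable 1: 2, 5, 1, 4, 3
Ranks of variable 2: 4, 1, 5, 3, 2
d = r₁ − r₂: -2, 4, -4, 1, 1
d²: 4, 16, 16, 1, 1; Σd² = 38
ρ = 1 − 6·38/(5·24) = 1 − 228/120 = -0.900

-0.900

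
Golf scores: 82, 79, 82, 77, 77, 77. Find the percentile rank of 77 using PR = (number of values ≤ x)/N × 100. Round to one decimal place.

N = 6.
Strictly below 77: 0. Equal to 77: 3.
PR = 3/6 × 100 = 50.0

50.0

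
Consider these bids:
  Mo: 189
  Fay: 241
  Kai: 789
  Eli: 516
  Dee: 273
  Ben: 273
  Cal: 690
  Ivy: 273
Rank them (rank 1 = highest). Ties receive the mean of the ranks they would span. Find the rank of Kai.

1

Sorted (descending): 789, 690, 516, 273, 273, 273, 241, 189
The 3 values of 273 occupy positions 4–6 → average rank 5.
Kai has value 789 → rank 1.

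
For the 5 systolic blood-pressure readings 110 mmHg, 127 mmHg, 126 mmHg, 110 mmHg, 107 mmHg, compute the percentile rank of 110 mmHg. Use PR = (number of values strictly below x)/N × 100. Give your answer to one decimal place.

N = 5.
Strictly below 110: 1. Equal to 110: 2.
PR = 1/5 × 100 = 20.0

20.0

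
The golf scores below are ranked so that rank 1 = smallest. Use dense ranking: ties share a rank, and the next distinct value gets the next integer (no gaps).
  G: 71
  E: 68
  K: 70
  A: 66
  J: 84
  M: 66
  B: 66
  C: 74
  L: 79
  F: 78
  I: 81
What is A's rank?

Sorted (ascending): 66, 66, 66, 68, 70, 71, 74, 78, 79, 81, 84
The 3 values of 66 share dense rank 1.
Remaining distinct values take the next consecutive integers.
A has value 66 → rank 1.

1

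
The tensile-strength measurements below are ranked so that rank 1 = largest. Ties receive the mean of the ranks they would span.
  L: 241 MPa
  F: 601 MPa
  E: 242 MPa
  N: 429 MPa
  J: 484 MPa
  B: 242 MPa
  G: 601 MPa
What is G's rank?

1.5

Sorted (descending): 601, 601, 484, 429, 242, 242, 241
The 2 values of 601 occupy positions 1–2 → average rank (1+2)/2 = 1.5.
The 2 values of 242 occupy positions 5–6 → average rank (5+6)/2 = 5.5.
G has value 601 MPa → rank 1.5.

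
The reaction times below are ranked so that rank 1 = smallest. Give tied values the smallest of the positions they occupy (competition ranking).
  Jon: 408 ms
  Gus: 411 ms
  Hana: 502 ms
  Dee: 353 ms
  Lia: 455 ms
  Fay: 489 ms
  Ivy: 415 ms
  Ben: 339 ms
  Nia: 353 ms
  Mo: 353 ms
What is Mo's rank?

2

Sorted (ascending): 339, 353, 353, 353, 408, 411, 415, 455, 489, 502
The 3 values of 353 occupy positions 2–4 → each gets rank 2.
Mo has value 353 ms → rank 2.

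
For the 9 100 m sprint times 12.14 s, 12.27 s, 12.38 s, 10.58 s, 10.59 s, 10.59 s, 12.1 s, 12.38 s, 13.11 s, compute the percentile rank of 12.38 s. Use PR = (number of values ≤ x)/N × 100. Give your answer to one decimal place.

N = 9.
Strictly below 12.38: 6. Equal to 12.38: 2.
PR = 8/9 × 100 = 88.9

88.9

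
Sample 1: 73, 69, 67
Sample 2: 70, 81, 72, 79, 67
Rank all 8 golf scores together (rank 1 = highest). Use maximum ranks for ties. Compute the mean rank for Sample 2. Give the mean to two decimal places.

4.00

Sorted (descending): 81, 79, 73, 72, 70, 69, 67, 67
The 2 values of 67 occupy positions 7–8 → each gets rank 8.
Sample 2 values → pooled ranks: 70→5, 81→1, 72→4, 79→2, 67→8
Mean rank = (5 + 1 + 4 + 2 + 8) / 5 = 4.00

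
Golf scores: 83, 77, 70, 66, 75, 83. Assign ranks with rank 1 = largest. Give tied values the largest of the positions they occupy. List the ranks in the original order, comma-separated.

2, 3, 5, 6, 4, 2

Sorted (descending): 83, 83, 77, 75, 70, 66
The 2 values of 83 occupy positions 1–2 → each gets rank 2.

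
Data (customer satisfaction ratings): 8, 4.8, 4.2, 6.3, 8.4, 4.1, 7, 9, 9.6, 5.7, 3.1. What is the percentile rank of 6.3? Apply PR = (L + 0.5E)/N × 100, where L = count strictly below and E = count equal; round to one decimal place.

N = 11.
Strictly below 6.3: 5. Equal to 6.3: 1.
PR = (5 + 0.5·1)/11 × 100 = 50.0

50.0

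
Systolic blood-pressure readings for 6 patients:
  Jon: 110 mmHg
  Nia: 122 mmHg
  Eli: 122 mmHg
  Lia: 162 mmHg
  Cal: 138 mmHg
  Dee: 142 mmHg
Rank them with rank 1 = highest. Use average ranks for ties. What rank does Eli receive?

Sorted (descending): 162, 142, 138, 122, 122, 110
The 2 values of 122 occupy positions 4–5 → average rank (4+5)/2 = 4.5.
Eli has value 122 mmHg → rank 4.5.

4.5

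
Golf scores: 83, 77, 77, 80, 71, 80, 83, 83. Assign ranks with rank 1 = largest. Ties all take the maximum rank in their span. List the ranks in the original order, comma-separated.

3, 7, 7, 5, 8, 5, 3, 3

Sorted (descending): 83, 83, 83, 80, 80, 77, 77, 71
The 3 values of 83 occupy positions 1–3 → each gets rank 3.
The 2 values of 80 occupy positions 4–5 → each gets rank 5.
The 2 values of 77 occupy positions 6–7 → each gets rank 7.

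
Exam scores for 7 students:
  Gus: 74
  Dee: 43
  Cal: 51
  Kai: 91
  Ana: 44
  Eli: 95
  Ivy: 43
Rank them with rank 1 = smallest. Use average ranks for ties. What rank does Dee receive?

Sorted (ascending): 43, 43, 44, 51, 74, 91, 95
The 2 values of 43 occupy positions 1–2 → average rank (1+2)/2 = 1.5.
Dee has value 43 → rank 1.5.

1.5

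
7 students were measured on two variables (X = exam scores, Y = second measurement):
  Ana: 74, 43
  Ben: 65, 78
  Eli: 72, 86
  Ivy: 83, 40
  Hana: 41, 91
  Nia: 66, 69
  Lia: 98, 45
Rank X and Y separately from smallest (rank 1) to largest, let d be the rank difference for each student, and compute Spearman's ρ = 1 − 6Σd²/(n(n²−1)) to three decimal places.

Ranks of variable 1: 5, 2, 4, 6, 1, 3, 7
Ranks of variable 2: 2, 5, 6, 1, 7, 4, 3
d = r₁ − r₂: 3, -3, -2, 5, -6, -1, 4
d²: 9, 9, 4, 25, 36, 1, 16; Σd² = 100
ρ = 1 − 6·100/(7·48) = 1 − 600/336 = -0.786

-0.786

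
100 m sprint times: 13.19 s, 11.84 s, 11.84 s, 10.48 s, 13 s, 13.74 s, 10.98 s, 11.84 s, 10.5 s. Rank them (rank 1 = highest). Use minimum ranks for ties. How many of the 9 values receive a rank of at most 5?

Sorted (descending): 13.74, 13.19, 13, 11.84, 11.84, 11.84, 10.98, 10.5, 10.48
The 3 values of 11.84 occupy positions 4–6 → each gets rank 4.
Ranks ≤ 5: {1, 2, 3, 4, 4, 4} → 6 values.

6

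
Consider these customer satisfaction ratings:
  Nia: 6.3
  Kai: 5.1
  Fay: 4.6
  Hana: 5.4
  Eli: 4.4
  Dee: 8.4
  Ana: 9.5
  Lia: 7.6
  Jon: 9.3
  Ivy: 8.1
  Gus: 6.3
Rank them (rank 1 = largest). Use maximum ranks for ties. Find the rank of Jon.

Sorted (descending): 9.5, 9.3, 8.4, 8.1, 7.6, 6.3, 6.3, 5.4, 5.1, 4.6, 4.4
The 2 values of 6.3 occupy positions 6–7 → each gets rank 7.
Jon has value 9.3 → rank 2.

2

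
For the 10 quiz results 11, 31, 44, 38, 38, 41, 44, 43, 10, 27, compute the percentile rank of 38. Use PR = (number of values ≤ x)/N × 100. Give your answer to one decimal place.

N = 10.
Strictly below 38: 4. Equal to 38: 2.
PR = 6/10 × 100 = 60.0

60.0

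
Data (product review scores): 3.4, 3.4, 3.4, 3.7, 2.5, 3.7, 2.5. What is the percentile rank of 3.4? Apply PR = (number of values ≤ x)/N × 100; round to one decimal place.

N = 7.
Strictly below 3.4: 2. Equal to 3.4: 3.
PR = 5/7 × 100 = 71.4

71.4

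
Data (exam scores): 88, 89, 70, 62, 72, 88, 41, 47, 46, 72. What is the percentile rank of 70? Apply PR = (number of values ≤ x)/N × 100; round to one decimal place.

N = 10.
Strictly below 70: 4. Equal to 70: 1.
PR = 5/10 × 100 = 50.0

50.0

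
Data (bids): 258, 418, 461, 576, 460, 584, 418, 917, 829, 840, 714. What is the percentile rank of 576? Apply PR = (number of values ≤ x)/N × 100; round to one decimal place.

54.5

N = 11.
Strictly below 576: 5. Equal to 576: 1.
PR = 6/11 × 100 = 54.5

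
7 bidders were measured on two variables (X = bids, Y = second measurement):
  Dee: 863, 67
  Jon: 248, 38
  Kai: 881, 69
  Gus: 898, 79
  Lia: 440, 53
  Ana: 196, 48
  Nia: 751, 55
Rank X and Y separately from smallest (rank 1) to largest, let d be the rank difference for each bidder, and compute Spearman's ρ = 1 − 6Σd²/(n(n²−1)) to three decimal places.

0.964

Ranks of variable 1: 5, 2, 6, 7, 3, 1, 4
Ranks of variable 2: 5, 1, 6, 7, 3, 2, 4
d = r₁ − r₂: 0, 1, 0, 0, 0, -1, 0
d²: 0, 1, 0, 0, 0, 1, 0; Σd² = 2
ρ = 1 − 6·2/(7·48) = 1 − 12/336 = 0.964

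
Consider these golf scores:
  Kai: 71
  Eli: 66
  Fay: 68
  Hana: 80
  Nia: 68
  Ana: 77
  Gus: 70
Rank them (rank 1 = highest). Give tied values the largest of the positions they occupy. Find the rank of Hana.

Sorted (descending): 80, 77, 71, 70, 68, 68, 66
The 2 values of 68 occupy positions 5–6 → each gets rank 6.
Hana has value 80 → rank 1.

1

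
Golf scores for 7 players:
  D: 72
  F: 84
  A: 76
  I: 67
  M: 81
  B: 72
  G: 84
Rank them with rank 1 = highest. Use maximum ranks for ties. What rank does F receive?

Sorted (descending): 84, 84, 81, 76, 72, 72, 67
The 2 values of 84 occupy positions 1–2 → each gets rank 2.
The 2 values of 72 occupy positions 5–6 → each gets rank 6.
F has value 84 → rank 2.

2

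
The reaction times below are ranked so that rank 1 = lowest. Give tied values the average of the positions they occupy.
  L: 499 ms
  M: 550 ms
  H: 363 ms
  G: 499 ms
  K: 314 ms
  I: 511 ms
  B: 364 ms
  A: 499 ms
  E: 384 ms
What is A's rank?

Sorted (ascending): 314, 363, 364, 384, 499, 499, 499, 511, 550
The 3 values of 499 occupy positions 5–7 → average rank 6.
A has value 499 ms → rank 6.

6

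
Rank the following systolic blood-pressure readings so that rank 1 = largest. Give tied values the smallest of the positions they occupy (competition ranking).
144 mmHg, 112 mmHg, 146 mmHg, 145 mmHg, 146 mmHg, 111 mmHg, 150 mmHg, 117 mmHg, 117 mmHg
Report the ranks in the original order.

5, 8, 2, 4, 2, 9, 1, 6, 6

Sorted (descending): 150, 146, 146, 145, 144, 117, 117, 112, 111
The 2 values of 146 occupy positions 2–3 → each gets rank 2.
The 2 values of 117 occupy positions 6–7 → each gets rank 6.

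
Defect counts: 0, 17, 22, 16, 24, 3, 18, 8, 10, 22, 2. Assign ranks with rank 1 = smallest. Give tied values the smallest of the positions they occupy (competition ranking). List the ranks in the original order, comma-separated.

1, 7, 9, 6, 11, 3, 8, 4, 5, 9, 2

Sorted (ascending): 0, 2, 3, 8, 10, 16, 17, 18, 22, 22, 24
The 2 values of 22 occupy positions 9–10 → each gets rank 9.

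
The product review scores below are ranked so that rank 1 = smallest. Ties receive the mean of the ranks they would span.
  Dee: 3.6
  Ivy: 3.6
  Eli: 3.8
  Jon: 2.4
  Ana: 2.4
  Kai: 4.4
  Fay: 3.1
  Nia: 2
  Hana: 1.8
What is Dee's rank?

Sorted (ascending): 1.8, 2, 2.4, 2.4, 3.1, 3.6, 3.6, 3.8, 4.4
The 2 values of 2.4 occupy positions 3–4 → average rank (3+4)/2 = 3.5.
The 2 values of 3.6 occupy positions 6–7 → average rank (6+7)/2 = 6.5.
Dee has value 3.6 → rank 6.5.

6.5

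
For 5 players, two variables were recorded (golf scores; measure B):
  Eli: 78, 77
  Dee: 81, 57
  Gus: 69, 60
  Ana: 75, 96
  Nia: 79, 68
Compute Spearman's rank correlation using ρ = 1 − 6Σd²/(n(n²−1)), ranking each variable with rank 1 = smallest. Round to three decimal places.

Ranks of variable 1: 3, 5, 1, 2, 4
Ranks of variable 2: 4, 1, 2, 5, 3
d = r₁ − r₂: -1, 4, -1, -3, 1
d²: 1, 16, 1, 9, 1; Σd² = 28
ρ = 1 − 6·28/(5·24) = 1 − 168/120 = -0.400

-0.400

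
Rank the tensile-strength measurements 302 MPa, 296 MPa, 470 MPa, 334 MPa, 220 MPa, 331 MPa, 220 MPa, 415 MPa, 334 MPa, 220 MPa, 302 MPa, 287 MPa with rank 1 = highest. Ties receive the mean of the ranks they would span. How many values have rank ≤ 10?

9

Sorted (descending): 470, 415, 334, 334, 331, 302, 302, 296, 287, 220, 220, 220
The 2 values of 334 occupy positions 3–4 → average rank (3+4)/2 = 3.5.
The 2 values of 302 occupy positions 6–7 → average rank (6+7)/2 = 6.5.
The 3 values of 220 occupy positions 10–12 → average rank 11.
Ranks ≤ 10: {1, 2, 3.5, 3.5, 5, 6.5, 6.5, 8, 9} → 9 values.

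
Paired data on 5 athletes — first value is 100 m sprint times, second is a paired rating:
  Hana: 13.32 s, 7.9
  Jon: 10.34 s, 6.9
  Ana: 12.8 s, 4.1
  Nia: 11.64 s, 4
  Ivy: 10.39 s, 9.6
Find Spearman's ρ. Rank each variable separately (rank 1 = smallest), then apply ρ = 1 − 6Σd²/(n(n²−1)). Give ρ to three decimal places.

Ranks of variable 1: 5, 1, 4, 3, 2
Ranks of variable 2: 4, 3, 2, 1, 5
d = r₁ − r₂: 1, -2, 2, 2, -3
d²: 1, 4, 4, 4, 9; Σd² = 22
ρ = 1 − 6·22/(5·24) = 1 − 132/120 = -0.100

-0.100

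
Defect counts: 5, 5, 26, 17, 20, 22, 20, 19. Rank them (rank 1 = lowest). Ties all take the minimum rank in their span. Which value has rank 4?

19

Sorted (ascending): 5, 5, 17, 19, 20, 20, 22, 26
The 2 values of 5 occupy positions 1–2 → each gets rank 1.
The 2 values of 20 occupy positions 5–6 → each gets rank 5.
Rank 4 → value 19.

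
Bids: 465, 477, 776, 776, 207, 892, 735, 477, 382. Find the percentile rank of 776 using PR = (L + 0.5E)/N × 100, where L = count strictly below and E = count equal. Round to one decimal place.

77.8

N = 9.
Strictly below 776: 6. Equal to 776: 2.
PR = (6 + 0.5·2)/9 × 100 = 77.8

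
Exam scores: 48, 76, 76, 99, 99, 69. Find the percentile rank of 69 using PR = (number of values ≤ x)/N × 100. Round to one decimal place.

N = 6.
Strictly below 69: 1. Equal to 69: 1.
PR = 2/6 × 100 = 33.3

33.3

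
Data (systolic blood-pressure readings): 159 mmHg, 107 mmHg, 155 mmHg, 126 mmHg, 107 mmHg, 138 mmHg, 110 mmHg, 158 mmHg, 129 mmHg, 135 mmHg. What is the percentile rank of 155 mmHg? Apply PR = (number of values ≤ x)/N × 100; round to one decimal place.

N = 10.
Strictly below 155: 7. Equal to 155: 1.
PR = 8/10 × 100 = 80.0

80.0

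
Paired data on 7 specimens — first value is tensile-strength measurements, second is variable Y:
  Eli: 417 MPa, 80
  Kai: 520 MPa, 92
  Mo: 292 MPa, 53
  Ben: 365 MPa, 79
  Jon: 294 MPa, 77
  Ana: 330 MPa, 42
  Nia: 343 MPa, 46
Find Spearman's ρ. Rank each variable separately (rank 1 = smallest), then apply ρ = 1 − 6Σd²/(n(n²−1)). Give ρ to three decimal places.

Ranks of variable 1: 6, 7, 1, 5, 2, 3, 4
Ranks of variable 2: 6, 7, 3, 5, 4, 1, 2
d = r₁ − r₂: 0, 0, -2, 0, -2, 2, 2
d²: 0, 0, 4, 0, 4, 4, 4; Σd² = 16
ρ = 1 − 6·16/(7·48) = 1 − 96/336 = 0.714

0.714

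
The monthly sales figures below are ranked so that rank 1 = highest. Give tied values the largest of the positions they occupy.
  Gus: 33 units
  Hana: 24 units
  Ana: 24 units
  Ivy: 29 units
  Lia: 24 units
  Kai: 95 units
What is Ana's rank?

Sorted (descending): 95, 33, 29, 24, 24, 24
The 3 values of 24 occupy positions 4–6 → each gets rank 6.
Ana has value 24 units → rank 6.

6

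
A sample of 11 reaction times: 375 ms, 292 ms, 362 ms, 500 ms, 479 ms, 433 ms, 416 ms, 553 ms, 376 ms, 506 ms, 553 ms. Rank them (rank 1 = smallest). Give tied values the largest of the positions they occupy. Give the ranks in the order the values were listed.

3, 1, 2, 8, 7, 6, 5, 11, 4, 9, 11

Sorted (ascending): 292, 362, 375, 376, 416, 433, 479, 500, 506, 553, 553
The 2 values of 553 occupy positions 10–11 → each gets rank 11.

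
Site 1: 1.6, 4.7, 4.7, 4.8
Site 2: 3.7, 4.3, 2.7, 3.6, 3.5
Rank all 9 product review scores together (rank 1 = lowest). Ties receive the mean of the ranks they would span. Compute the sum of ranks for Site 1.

25

Sorted (ascending): 1.6, 2.7, 3.5, 3.6, 3.7, 4.3, 4.7, 4.7, 4.8
The 2 values of 4.7 occupy positions 7–8 → average rank (7+8)/2 = 7.5.
Site 1 values → pooled ranks: 1.6→1, 4.7→7.5, 4.7→7.5, 4.8→9
Rank sum = 1 + 7.5 + 7.5 + 9 = 25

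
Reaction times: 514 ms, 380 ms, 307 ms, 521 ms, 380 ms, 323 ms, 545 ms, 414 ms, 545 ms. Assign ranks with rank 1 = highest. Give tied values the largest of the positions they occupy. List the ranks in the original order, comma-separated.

4, 7, 9, 3, 7, 8, 2, 5, 2

Sorted (descending): 545, 545, 521, 514, 414, 380, 380, 323, 307
The 2 values of 545 occupy positions 1–2 → each gets rank 2.
The 2 values of 380 occupy positions 6–7 → each gets rank 7.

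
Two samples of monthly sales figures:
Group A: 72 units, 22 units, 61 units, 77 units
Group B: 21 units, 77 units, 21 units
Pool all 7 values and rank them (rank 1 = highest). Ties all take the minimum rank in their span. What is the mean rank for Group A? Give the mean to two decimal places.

3.25

Sorted (descending): 77, 77, 72, 61, 22, 21, 21
The 2 values of 77 occupy positions 1–2 → each gets rank 1.
The 2 values of 21 occupy positions 6–7 → each gets rank 6.
Group A values → pooled ranks: 72→3, 22→5, 61→4, 77→1
Mean rank = (3 + 5 + 4 + 1) / 4 = 3.25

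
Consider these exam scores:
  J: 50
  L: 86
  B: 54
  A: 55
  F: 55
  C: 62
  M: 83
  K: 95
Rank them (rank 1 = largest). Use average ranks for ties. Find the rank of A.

Sorted (descending): 95, 86, 83, 62, 55, 55, 54, 50
The 2 values of 55 occupy positions 5–6 → average rank (5+6)/2 = 5.5.
A has value 55 → rank 5.5.

5.5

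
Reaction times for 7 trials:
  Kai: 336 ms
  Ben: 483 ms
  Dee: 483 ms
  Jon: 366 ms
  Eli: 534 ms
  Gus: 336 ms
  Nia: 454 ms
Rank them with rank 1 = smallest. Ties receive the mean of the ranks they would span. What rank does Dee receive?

5.5

Sorted (ascending): 336, 336, 366, 454, 483, 483, 534
The 2 values of 336 occupy positions 1–2 → average rank (1+2)/2 = 1.5.
The 2 values of 483 occupy positions 5–6 → average rank (5+6)/2 = 5.5.
Dee has value 483 ms → rank 5.5.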